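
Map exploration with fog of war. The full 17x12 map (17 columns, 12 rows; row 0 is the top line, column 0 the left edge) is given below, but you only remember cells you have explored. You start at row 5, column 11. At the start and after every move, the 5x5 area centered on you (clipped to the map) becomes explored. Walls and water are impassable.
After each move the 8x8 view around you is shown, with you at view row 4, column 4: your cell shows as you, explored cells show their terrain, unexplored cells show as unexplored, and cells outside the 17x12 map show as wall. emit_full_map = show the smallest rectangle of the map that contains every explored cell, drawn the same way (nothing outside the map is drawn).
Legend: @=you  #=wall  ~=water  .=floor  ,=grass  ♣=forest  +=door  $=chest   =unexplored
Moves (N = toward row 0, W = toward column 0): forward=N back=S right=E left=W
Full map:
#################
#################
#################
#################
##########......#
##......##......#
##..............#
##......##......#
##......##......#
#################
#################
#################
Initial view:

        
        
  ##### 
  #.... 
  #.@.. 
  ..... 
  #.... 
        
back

        
  ##### 
  #.... 
  #.... 
  ..@.. 
  #.... 
  #.... 
        

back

  ##### 
  #.... 
  #.... 
  ..... 
  #.@.. 
  #.... 
  ##### 
        

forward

        
  ##### 
  #.... 
  #.... 
  ..@.. 
  #.... 
  #.... 
  ##### 

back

  ##### 
  #.... 
  #.... 
  ..... 
  #.@.. 
  #.... 
  ##### 
        

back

  #.... 
  #.... 
  ..... 
  #.... 
  #.@.. 
  ##### 
  ##### 
        

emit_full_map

#####
#....
#....
.....
#....
#.@..
#####
#####

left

   #....
   #....
  ......
  ##....
  ##@...
  ######
  ######
        

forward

   #####
   #....
  ##....
  ......
  ##@...
  ##....
  ######
  ######

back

   #....
  ##....
  ......
  ##....
  ##@...
  ######
  ######
        

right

  #.... 
 ##.... 
 ...... 
 ##.... 
 ##.@.. 
 ###### 
 ###### 
        

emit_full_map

 #####
 #....
##....
......
##....
##.@..
######
######


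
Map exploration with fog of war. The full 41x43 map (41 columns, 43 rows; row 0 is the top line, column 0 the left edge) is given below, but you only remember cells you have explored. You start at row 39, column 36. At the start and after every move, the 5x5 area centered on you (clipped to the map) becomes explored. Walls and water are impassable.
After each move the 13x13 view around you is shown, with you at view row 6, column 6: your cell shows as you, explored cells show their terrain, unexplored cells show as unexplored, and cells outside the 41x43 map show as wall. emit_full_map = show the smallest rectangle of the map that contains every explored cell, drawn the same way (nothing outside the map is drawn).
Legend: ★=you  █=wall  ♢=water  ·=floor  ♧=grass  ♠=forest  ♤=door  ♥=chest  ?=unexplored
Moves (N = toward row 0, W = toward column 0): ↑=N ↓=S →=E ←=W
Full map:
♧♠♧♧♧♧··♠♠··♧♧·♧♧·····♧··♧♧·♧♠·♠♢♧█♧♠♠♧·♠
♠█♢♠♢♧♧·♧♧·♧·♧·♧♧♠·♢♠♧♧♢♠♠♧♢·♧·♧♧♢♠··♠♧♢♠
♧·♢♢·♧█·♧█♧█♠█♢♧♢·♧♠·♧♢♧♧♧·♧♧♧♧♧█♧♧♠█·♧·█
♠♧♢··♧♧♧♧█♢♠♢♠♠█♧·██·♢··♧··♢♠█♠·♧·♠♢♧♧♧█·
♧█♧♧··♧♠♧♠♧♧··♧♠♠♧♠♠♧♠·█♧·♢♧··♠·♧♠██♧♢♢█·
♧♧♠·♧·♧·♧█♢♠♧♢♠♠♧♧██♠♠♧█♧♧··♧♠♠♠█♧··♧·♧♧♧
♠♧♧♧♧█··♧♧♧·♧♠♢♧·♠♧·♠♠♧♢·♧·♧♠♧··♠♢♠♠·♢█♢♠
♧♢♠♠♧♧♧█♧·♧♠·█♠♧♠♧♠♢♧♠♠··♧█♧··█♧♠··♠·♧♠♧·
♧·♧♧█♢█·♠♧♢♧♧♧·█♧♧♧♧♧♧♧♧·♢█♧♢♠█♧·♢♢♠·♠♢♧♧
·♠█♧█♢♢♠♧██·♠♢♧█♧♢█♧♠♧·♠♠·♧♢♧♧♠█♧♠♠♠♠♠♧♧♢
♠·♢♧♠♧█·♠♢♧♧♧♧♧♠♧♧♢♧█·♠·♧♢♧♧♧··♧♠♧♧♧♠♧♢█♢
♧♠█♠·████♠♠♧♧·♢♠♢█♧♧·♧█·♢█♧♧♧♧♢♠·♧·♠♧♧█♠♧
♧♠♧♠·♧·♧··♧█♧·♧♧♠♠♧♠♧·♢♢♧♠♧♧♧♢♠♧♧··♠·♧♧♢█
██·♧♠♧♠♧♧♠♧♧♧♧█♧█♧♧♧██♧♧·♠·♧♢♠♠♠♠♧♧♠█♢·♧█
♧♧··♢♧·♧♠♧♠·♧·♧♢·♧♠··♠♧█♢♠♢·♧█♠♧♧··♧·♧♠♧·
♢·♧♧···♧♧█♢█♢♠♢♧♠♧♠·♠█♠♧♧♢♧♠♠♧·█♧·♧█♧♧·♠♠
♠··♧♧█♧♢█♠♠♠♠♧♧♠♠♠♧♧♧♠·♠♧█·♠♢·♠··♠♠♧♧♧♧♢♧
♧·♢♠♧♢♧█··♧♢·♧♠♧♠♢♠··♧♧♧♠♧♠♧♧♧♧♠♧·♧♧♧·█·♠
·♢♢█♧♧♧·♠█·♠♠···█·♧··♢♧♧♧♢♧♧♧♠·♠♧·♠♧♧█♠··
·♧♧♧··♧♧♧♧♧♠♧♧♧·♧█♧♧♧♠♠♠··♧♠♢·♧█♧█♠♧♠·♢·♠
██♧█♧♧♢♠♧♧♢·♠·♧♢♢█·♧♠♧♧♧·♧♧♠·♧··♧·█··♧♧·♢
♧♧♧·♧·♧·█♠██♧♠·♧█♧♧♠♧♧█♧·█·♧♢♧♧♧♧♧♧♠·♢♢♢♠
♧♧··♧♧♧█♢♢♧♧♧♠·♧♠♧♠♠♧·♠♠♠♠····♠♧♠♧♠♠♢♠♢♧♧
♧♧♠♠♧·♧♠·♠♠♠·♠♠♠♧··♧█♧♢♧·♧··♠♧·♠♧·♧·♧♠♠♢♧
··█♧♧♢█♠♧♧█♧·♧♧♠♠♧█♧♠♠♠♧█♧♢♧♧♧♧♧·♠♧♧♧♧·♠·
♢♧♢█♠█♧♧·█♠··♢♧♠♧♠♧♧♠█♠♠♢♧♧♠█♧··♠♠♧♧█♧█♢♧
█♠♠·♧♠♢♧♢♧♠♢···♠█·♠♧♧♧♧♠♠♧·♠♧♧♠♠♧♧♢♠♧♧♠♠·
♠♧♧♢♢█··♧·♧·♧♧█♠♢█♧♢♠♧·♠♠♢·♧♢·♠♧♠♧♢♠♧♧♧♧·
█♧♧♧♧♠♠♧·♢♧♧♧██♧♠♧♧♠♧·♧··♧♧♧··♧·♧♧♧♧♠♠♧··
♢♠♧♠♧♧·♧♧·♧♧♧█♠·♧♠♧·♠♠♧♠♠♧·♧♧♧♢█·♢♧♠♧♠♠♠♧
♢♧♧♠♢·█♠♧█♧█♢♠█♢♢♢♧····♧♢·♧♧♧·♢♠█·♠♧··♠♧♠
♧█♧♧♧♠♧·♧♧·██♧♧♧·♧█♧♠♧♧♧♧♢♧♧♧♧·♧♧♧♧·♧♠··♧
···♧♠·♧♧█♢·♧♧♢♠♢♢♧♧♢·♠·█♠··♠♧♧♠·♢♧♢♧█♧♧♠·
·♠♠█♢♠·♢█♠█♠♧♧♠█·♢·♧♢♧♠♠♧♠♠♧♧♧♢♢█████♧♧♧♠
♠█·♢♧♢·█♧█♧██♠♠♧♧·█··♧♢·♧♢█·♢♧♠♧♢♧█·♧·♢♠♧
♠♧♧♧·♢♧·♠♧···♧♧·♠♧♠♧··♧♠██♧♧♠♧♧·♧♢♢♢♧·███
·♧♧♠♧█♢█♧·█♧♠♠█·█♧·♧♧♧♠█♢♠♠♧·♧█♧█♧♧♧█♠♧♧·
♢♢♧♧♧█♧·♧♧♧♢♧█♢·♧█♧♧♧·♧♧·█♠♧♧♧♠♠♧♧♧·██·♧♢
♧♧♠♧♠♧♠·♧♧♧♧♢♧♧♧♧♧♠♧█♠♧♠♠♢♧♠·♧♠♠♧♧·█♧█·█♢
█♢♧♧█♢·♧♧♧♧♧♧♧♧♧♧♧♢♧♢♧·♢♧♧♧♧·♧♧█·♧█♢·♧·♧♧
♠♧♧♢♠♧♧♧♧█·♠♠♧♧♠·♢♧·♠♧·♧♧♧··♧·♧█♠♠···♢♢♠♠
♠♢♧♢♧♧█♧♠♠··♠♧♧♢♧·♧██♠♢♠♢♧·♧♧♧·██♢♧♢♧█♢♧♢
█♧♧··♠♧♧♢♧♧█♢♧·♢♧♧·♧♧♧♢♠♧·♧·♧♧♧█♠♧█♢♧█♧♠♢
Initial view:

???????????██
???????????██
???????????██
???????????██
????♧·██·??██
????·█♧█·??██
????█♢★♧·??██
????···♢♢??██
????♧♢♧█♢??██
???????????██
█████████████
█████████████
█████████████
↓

???????????██
???????????██
???????????██
????♧·██·??██
????·█♧█·??██
????█♢·♧·??██
????··★♢♢??██
????♧♢♧█♢??██
????█♢♧█♧??██
█████████████
█████████████
█████████████
█████████████

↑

???????????██
???????????██
???????????██
???????????██
????♧·██·??██
????·█♧█·??██
????█♢★♧·??██
????···♢♢??██
????♧♢♧█♢??██
????█♢♧█♧??██
█████████████
█████████████
█████████████

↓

???????????██
???????????██
???????????██
????♧·██·??██
????·█♧█·??██
????█♢·♧·??██
????··★♢♢??██
????♧♢♧█♢??██
????█♢♧█♧??██
█████████████
█████████████
█████████████
█████████████

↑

???????????██
???????????██
???????????██
???????????██
????♧·██·??██
????·█♧█·??██
????█♢★♧·??██
????···♢♢??██
????♧♢♧█♢??██
????█♢♧█♧??██
█████████████
█████████████
█████████████


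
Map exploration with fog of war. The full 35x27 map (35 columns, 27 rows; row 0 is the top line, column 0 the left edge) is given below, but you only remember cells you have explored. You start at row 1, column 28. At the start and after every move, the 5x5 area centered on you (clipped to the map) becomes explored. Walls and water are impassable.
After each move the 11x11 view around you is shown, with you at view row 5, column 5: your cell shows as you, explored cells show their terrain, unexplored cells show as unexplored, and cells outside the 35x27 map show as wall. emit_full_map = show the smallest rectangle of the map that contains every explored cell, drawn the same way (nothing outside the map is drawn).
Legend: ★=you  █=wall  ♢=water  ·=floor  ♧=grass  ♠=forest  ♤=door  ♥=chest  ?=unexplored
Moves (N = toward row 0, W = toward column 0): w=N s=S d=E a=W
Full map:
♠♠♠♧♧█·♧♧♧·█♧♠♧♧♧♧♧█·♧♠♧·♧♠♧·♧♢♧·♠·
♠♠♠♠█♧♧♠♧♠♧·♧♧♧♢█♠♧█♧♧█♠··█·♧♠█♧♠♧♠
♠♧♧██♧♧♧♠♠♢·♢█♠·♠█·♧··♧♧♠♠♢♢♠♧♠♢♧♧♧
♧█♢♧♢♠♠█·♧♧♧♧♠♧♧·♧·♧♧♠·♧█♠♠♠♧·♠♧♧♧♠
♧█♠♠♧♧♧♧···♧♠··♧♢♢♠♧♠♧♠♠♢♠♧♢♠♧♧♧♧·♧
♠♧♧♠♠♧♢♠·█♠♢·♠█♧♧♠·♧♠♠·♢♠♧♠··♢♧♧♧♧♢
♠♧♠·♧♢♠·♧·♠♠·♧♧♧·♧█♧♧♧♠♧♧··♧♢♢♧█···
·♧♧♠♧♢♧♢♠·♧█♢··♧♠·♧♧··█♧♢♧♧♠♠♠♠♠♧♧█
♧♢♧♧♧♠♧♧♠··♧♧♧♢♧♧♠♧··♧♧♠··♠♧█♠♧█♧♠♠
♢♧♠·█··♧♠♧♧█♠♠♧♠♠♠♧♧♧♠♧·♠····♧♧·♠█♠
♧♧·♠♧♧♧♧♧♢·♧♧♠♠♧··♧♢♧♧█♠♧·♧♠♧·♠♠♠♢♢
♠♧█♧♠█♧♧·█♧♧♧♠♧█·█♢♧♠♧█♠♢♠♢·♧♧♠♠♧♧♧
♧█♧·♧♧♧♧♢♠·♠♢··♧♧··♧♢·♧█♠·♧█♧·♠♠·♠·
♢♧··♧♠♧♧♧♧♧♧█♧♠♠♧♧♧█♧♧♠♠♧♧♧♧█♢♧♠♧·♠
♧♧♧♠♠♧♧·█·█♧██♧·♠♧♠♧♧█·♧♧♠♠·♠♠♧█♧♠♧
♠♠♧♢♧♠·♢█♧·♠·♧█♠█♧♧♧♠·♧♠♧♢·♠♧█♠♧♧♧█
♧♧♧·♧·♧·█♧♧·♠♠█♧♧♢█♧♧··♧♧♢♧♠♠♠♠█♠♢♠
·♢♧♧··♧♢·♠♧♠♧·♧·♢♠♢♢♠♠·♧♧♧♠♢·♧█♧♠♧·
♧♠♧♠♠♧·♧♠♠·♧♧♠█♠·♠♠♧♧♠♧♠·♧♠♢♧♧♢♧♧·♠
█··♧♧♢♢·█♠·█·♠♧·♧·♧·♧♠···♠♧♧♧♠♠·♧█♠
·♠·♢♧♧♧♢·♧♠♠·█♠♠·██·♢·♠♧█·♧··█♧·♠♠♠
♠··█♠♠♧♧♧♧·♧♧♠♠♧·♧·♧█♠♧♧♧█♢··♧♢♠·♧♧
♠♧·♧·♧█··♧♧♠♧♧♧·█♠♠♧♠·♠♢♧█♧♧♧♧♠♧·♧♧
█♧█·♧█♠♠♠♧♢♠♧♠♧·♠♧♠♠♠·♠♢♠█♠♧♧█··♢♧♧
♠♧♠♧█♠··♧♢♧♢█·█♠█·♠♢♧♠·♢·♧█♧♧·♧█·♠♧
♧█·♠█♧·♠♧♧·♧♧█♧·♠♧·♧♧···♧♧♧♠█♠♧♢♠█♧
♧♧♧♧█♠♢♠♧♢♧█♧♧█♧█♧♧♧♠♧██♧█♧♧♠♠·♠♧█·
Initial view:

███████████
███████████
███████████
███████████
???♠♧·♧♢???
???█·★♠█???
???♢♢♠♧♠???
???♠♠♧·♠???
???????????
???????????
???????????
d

███████████
███████████
███████████
███████████
??♠♧·♧♢♧???
??█·♧★█♧???
??♢♢♠♧♠♢???
??♠♠♧·♠♧???
???????????
???????????
???????????

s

███████████
███████████
███████████
??♠♧·♧♢♧???
??█·♧♠█♧???
??♢♢♠★♠♢???
??♠♠♧·♠♧???
???♢♠♧♧♧???
???????????
???????????
???????????

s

███████████
███████████
??♠♧·♧♢♧???
??█·♧♠█♧???
??♢♢♠♧♠♢???
??♠♠♧★♠♧???
???♢♠♧♧♧???
???··♢♧♧???
???????????
???????????
???????????

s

███████████
??♠♧·♧♢♧???
??█·♧♠█♧???
??♢♢♠♧♠♢???
??♠♠♧·♠♧???
???♢♠★♧♧???
???··♢♧♧???
???♧♢♢♧█???
???????????
???????????
???????????

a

███████████
???♠♧·♧♢♧??
???█·♧♠█♧??
???♢♢♠♧♠♢??
???♠♠♧·♠♧??
???♧♢★♧♧♧??
???♠··♢♧♧??
???·♧♢♢♧█??
???????????
???????????
???????????

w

███████████
███████████
???♠♧·♧♢♧??
???█·♧♠█♧??
???♢♢♠♧♠♢??
???♠♠★·♠♧??
???♧♢♠♧♧♧??
???♠··♢♧♧??
???·♧♢♢♧█??
???????????
???????????

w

███████████
███████████
███████████
???♠♧·♧♢♧??
???█·♧♠█♧??
???♢♢★♧♠♢??
???♠♠♧·♠♧??
???♧♢♠♧♧♧??
???♠··♢♧♧??
???·♧♢♢♧█??
???????????

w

███████████
███████████
███████████
███████████
???♠♧·♧♢♧??
???█·★♠█♧??
???♢♢♠♧♠♢??
???♠♠♧·♠♧??
???♧♢♠♧♧♧??
???♠··♢♧♧??
???·♧♢♢♧█??

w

███████████
███████████
███████████
███████████
███████████
???♠♧★♧♢♧??
???█·♧♠█♧??
???♢♢♠♧♠♢??
???♠♠♧·♠♧??
???♧♢♠♧♧♧??
???♠··♢♧♧??

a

███████████
███████████
███████████
███████████
███████████
???♧♠★·♧♢♧?
???·█·♧♠█♧?
???♠♢♢♠♧♠♢?
????♠♠♧·♠♧?
????♧♢♠♧♧♧?
????♠··♢♧♧?

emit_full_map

♧♠★·♧♢♧
·█·♧♠█♧
♠♢♢♠♧♠♢
?♠♠♧·♠♧
?♧♢♠♧♧♧
?♠··♢♧♧
?·♧♢♢♧█

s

███████████
███████████
███████████
███████████
???♧♠♧·♧♢♧?
???·█★♧♠█♧?
???♠♢♢♠♧♠♢?
???♠♠♠♧·♠♧?
????♧♢♠♧♧♧?
????♠··♢♧♧?
????·♧♢♢♧█?

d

███████████
███████████
███████████
███████████
??♧♠♧·♧♢♧??
??·█·★♠█♧??
??♠♢♢♠♧♠♢??
??♠♠♠♧·♠♧??
???♧♢♠♧♧♧??
???♠··♢♧♧??
???·♧♢♢♧█??

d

███████████
███████████
███████████
███████████
?♧♠♧·♧♢♧???
?·█·♧★█♧???
?♠♢♢♠♧♠♢???
?♠♠♠♧·♠♧???
??♧♢♠♧♧♧???
??♠··♢♧♧???
??·♧♢♢♧█???

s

███████████
███████████
███████████
?♧♠♧·♧♢♧???
?·█·♧♠█♧???
?♠♢♢♠★♠♢???
?♠♠♠♧·♠♧???
??♧♢♠♧♧♧???
??♠··♢♧♧???
??·♧♢♢♧█???
???????????

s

███████████
███████████
?♧♠♧·♧♢♧???
?·█·♧♠█♧???
?♠♢♢♠♧♠♢???
?♠♠♠♧★♠♧???
??♧♢♠♧♧♧???
??♠··♢♧♧???
??·♧♢♢♧█???
???????????
???????????

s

███████████
?♧♠♧·♧♢♧???
?·█·♧♠█♧???
?♠♢♢♠♧♠♢???
?♠♠♠♧·♠♧???
??♧♢♠★♧♧???
??♠··♢♧♧???
??·♧♢♢♧█???
???????????
???????????
???????????

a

███████████
??♧♠♧·♧♢♧??
??·█·♧♠█♧??
??♠♢♢♠♧♠♢??
??♠♠♠♧·♠♧??
???♧♢★♧♧♧??
???♠··♢♧♧??
???·♧♢♢♧█??
???????????
???????????
???????????

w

███████████
███████████
??♧♠♧·♧♢♧??
??·█·♧♠█♧??
??♠♢♢♠♧♠♢??
??♠♠♠★·♠♧??
???♧♢♠♧♧♧??
???♠··♢♧♧??
???·♧♢♢♧█??
???????????
???????????

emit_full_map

♧♠♧·♧♢♧
·█·♧♠█♧
♠♢♢♠♧♠♢
♠♠♠★·♠♧
?♧♢♠♧♧♧
?♠··♢♧♧
?·♧♢♢♧█

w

███████████
███████████
███████████
??♧♠♧·♧♢♧??
??·█·♧♠█♧??
??♠♢♢★♧♠♢??
??♠♠♠♧·♠♧??
???♧♢♠♧♧♧??
???♠··♢♧♧??
???·♧♢♢♧█??
???????????

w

███████████
███████████
███████████
███████████
??♧♠♧·♧♢♧??
??·█·★♠█♧??
??♠♢♢♠♧♠♢??
??♠♠♠♧·♠♧??
???♧♢♠♧♧♧??
???♠··♢♧♧??
???·♧♢♢♧█??

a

███████████
███████████
███████████
███████████
???♧♠♧·♧♢♧?
???·█★♧♠█♧?
???♠♢♢♠♧♠♢?
???♠♠♠♧·♠♧?
????♧♢♠♧♧♧?
????♠··♢♧♧?
????·♧♢♢♧█?


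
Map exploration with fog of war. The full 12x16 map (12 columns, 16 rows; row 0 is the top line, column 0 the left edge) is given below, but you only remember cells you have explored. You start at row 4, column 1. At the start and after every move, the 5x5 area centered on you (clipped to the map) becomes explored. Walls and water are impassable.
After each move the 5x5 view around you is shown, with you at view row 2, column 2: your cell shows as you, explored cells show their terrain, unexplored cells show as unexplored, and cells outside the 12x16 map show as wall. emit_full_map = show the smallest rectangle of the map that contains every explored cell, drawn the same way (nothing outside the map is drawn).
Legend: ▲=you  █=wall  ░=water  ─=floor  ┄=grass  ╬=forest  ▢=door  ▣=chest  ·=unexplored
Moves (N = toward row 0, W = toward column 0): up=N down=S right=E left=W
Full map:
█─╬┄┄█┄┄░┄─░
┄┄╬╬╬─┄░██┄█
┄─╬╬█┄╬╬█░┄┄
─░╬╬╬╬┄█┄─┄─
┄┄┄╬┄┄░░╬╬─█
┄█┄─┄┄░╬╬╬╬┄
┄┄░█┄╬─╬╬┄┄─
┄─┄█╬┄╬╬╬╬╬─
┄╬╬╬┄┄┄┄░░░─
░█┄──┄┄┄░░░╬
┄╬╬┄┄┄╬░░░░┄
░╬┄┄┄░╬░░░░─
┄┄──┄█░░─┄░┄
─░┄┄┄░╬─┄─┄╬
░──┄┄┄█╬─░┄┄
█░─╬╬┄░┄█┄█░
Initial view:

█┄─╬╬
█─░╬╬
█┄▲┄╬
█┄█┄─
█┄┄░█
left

██┄─╬
██─░╬
██▲┄┄
██┄█┄
██┄┄░

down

██─░╬
██┄┄┄
██▲█┄
██┄┄░
██┄─┄

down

██┄┄┄
██┄█┄
██▲┄░
██┄─┄
██┄╬╬

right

█┄┄┄╬
█┄█┄─
█┄▲░█
█┄─┄█
█┄╬╬╬

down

█┄█┄─
█┄┄░█
█┄▲┄█
█┄╬╬╬
█░█┄─

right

┄█┄─┄
┄┄░█┄
┄─▲█╬
┄╬╬╬┄
░█┄──

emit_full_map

┄─╬╬·
─░╬╬·
┄┄┄╬·
┄█┄─┄
┄┄░█┄
┄─▲█╬
┄╬╬╬┄
░█┄──

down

┄┄░█┄
┄─┄█╬
┄╬▲╬┄
░█┄──
┄╬╬┄┄

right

┄░█┄╬
─┄█╬┄
╬╬▲┄┄
█┄──┄
╬╬┄┄┄

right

░█┄╬─
┄█╬┄╬
╬╬▲┄┄
┄──┄┄
╬┄┄┄╬

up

┄─┄┄░
░█┄╬─
┄█▲┄╬
╬╬┄┄┄
┄──┄┄

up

┄╬┄┄░
┄─┄┄░
░█▲╬─
┄█╬┄╬
╬╬┄┄┄

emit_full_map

┄─╬╬···
─░╬╬···
┄┄┄╬┄┄░
┄█┄─┄┄░
┄┄░█▲╬─
┄─┄█╬┄╬
┄╬╬╬┄┄┄
░█┄──┄┄
┄╬╬┄┄┄╬

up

╬╬╬╬┄
┄╬┄┄░
┄─▲┄░
░█┄╬─
┄█╬┄╬

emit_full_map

┄─╬╬···
─░╬╬╬╬┄
┄┄┄╬┄┄░
┄█┄─▲┄░
┄┄░█┄╬─
┄─┄█╬┄╬
┄╬╬╬┄┄┄
░█┄──┄┄
┄╬╬┄┄┄╬


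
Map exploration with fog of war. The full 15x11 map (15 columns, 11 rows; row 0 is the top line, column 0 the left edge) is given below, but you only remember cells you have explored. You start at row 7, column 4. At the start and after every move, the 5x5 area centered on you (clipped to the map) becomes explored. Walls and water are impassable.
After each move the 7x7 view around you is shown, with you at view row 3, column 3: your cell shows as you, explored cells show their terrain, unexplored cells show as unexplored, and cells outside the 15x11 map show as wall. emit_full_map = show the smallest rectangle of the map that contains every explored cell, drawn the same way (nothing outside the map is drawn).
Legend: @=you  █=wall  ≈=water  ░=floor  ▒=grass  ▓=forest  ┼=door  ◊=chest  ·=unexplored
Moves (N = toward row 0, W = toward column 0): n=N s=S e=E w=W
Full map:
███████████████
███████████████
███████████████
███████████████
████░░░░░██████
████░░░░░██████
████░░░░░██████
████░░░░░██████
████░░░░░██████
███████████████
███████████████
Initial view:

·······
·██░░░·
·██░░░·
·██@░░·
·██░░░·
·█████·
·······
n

·······
·██░░░·
·██░░░·
·██@░░·
·██░░░·
·██░░░·
·█████·

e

·······
██░░░░·
██░░░░·
██░@░░·
██░░░░·
██░░░░·
█████··

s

██░░░░·
██░░░░·
██░░░░·
██░@░░·
██░░░░·
██████·
·······

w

·██░░░░
·██░░░░
·██░░░░
·██@░░░
·██░░░░
·██████
·······

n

·······
·██░░░░
·██░░░░
·██@░░░
·██░░░░
·██░░░░
·██████

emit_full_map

██░░░░
██░░░░
██@░░░
██░░░░
██░░░░
██████

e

·······
██░░░░·
██░░░░·
██░@░░·
██░░░░·
██░░░░·
██████·

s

██░░░░·
██░░░░·
██░░░░·
██░@░░·
██░░░░·
██████·
·······

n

·······
██░░░░·
██░░░░·
██░@░░·
██░░░░·
██░░░░·
██████·

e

·······
█░░░░░·
█░░░░░·
█░░@░░·
█░░░░░·
█░░░░░·
█████··

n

·······
·█████·
█░░░░░·
█░░@░░·
█░░░░░·
█░░░░░·
█░░░░░·

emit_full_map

··█████
██░░░░░
██░░@░░
██░░░░░
██░░░░░
██░░░░░
██████·

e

·······
██████·
░░░░░█·
░░░@░█·
░░░░░█·
░░░░░█·
░░░░░··

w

·······
·██████
█░░░░░█
█░░@░░█
█░░░░░█
█░░░░░█
█░░░░░·

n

·······
·█████·
·██████
█░░@░░█
█░░░░░█
█░░░░░█
█░░░░░█

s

·█████·
·██████
█░░░░░█
█░░@░░█
█░░░░░█
█░░░░░█
█░░░░░·

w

··█████
·██████
██░░░░░
██░@░░░
██░░░░░
██░░░░░
██░░░░░

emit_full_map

··█████·
·███████
██░░░░░█
██░@░░░█
██░░░░░█
██░░░░░█
██░░░░░·
██████··


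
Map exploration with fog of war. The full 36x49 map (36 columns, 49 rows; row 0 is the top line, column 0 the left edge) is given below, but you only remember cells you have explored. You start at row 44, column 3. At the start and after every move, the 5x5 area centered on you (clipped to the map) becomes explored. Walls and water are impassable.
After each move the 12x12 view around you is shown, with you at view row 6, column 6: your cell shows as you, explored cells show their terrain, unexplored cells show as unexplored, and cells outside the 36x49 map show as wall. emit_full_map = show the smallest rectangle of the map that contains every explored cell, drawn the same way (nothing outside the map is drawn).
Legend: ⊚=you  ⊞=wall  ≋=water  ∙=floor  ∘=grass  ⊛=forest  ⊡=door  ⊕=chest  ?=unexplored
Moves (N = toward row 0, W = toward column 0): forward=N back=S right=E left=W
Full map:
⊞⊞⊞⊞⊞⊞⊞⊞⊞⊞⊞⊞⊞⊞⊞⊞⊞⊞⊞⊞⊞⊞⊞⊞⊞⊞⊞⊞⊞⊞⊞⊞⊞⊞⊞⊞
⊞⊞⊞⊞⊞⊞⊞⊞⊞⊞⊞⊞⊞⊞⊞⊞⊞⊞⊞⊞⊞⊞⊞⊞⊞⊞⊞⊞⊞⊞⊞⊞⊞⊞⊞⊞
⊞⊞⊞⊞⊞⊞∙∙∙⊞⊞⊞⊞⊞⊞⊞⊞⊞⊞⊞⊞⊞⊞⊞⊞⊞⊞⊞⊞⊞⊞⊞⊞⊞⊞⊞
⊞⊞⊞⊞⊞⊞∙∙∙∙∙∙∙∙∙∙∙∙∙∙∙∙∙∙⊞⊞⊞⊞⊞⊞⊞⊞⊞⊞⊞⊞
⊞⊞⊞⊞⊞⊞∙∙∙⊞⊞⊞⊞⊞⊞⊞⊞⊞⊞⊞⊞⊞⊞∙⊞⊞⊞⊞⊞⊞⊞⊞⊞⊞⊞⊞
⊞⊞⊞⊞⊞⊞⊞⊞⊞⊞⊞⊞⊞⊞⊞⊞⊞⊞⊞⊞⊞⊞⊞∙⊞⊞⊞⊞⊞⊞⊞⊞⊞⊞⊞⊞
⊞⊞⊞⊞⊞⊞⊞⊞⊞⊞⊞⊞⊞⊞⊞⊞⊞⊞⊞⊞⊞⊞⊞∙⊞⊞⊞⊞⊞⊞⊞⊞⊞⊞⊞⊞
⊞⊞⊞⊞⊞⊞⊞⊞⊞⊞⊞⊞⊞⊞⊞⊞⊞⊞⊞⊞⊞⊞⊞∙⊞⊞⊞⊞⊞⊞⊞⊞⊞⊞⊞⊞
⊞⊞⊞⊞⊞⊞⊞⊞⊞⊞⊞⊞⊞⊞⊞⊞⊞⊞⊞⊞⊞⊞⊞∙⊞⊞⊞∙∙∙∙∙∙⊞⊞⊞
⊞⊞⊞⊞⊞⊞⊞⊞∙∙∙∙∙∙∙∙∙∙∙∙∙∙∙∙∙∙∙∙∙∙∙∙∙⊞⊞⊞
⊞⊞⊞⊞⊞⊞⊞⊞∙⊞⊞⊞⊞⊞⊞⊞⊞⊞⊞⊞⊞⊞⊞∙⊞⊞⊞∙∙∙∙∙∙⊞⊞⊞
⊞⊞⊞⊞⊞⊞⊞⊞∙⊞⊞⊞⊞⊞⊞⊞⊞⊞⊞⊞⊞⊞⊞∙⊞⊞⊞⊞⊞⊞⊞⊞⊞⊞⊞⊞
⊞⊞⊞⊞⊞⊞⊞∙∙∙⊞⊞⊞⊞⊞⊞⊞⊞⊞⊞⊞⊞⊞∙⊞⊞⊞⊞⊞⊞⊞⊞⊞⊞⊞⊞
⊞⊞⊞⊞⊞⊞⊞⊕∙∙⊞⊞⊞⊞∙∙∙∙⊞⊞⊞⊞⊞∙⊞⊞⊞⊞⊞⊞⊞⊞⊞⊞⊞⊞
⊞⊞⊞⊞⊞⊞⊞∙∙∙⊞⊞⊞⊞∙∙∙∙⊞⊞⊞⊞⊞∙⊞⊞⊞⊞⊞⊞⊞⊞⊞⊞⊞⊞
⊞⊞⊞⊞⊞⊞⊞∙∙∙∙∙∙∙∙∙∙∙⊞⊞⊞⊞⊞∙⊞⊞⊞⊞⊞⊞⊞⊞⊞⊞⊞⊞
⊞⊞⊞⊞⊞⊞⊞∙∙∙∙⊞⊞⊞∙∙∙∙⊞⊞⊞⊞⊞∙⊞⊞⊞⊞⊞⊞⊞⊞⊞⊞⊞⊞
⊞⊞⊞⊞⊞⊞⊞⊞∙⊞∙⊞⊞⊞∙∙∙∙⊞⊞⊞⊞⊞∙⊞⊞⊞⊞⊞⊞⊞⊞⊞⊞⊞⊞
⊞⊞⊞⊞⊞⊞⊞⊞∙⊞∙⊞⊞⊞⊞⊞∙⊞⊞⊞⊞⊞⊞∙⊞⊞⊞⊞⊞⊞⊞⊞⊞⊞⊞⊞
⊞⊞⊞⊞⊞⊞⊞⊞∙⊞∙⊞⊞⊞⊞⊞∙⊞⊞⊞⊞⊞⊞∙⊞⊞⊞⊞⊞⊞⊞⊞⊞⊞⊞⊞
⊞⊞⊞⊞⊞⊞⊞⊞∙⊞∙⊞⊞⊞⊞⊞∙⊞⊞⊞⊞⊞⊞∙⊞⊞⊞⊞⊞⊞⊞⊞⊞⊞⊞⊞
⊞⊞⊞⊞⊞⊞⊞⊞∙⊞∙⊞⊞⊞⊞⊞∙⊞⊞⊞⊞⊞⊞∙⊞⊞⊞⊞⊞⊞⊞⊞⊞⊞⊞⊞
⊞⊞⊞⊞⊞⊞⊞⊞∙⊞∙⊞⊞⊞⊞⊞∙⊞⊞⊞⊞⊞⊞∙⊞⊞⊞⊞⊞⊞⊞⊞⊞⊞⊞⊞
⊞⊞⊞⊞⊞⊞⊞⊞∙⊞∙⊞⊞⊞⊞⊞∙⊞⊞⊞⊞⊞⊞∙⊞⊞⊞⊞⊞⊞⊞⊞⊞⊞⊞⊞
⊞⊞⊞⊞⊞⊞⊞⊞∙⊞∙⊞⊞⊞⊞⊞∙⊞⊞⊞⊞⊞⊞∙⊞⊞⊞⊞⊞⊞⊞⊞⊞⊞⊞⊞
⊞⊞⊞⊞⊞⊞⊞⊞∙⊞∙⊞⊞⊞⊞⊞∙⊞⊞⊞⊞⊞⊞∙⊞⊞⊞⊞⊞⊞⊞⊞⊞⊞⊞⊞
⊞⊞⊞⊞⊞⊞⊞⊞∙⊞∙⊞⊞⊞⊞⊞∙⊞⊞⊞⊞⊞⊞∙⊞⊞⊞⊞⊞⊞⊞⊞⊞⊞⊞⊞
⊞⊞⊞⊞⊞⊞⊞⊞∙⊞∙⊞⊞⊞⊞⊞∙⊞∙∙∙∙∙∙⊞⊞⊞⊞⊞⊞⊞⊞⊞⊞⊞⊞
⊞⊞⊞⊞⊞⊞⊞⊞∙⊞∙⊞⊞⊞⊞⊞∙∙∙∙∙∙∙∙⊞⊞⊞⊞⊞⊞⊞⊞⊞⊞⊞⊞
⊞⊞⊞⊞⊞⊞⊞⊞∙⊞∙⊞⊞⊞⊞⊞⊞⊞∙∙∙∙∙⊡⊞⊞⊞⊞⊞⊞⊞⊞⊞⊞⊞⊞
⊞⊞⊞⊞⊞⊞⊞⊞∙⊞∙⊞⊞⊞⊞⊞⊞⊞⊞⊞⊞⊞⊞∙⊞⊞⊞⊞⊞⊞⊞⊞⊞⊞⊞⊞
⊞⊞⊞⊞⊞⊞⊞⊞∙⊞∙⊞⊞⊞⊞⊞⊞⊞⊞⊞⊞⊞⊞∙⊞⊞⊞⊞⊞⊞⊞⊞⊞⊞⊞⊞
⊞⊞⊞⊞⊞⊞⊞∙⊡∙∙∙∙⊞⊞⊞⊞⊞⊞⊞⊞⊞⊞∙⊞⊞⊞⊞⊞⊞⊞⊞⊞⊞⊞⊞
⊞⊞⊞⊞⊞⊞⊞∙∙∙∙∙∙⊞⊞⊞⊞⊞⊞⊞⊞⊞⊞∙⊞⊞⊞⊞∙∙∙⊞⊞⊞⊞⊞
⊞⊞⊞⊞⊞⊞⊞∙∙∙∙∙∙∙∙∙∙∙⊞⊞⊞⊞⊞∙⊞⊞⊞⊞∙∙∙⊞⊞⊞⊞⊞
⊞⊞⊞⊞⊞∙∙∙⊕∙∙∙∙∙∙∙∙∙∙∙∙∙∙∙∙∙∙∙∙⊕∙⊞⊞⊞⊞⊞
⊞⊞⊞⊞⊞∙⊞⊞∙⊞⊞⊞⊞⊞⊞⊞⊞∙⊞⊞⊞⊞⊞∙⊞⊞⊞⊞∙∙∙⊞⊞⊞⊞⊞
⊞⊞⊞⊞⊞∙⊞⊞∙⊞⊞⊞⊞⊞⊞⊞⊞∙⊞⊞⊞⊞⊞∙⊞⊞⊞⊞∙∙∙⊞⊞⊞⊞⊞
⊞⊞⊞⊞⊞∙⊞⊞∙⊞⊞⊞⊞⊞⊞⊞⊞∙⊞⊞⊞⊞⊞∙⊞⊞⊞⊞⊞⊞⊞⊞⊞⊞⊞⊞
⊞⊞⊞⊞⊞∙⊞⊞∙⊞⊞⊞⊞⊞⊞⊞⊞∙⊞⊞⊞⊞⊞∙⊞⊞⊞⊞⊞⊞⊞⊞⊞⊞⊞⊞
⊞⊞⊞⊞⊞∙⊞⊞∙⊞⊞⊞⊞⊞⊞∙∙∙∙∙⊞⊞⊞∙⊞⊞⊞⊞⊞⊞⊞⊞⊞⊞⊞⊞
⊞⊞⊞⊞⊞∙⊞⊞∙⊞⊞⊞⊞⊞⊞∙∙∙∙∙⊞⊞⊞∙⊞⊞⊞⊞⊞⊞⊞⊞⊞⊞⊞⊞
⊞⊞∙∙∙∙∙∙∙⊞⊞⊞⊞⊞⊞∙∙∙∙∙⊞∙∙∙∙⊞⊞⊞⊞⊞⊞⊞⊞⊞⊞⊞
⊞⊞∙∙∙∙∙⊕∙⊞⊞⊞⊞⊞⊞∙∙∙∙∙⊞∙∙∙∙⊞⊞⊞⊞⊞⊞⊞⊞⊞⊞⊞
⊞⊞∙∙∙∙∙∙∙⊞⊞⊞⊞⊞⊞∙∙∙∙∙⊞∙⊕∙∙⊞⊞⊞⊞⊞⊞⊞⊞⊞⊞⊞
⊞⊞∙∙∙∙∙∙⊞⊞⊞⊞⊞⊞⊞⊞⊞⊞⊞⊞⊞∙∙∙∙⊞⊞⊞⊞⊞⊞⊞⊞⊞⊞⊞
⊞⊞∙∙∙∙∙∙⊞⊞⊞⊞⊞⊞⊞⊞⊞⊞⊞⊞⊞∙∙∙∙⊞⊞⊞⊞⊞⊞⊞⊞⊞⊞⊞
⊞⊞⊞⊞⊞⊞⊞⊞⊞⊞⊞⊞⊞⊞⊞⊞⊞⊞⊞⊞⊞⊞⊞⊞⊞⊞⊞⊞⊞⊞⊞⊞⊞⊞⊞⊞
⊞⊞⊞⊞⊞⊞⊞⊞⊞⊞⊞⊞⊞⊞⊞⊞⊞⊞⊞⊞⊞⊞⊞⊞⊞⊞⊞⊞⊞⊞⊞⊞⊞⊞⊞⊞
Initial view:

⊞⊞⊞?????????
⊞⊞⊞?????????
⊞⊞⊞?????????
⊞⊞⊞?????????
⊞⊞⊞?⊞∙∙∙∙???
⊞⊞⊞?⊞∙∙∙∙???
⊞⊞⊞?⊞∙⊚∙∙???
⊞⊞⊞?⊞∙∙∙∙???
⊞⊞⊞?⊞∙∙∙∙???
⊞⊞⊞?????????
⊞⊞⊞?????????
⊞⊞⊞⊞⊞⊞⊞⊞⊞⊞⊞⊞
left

⊞⊞⊞⊞????????
⊞⊞⊞⊞????????
⊞⊞⊞⊞????????
⊞⊞⊞⊞????????
⊞⊞⊞⊞⊞⊞∙∙∙∙??
⊞⊞⊞⊞⊞⊞∙∙∙∙??
⊞⊞⊞⊞⊞⊞⊚∙∙∙??
⊞⊞⊞⊞⊞⊞∙∙∙∙??
⊞⊞⊞⊞⊞⊞∙∙∙∙??
⊞⊞⊞⊞????????
⊞⊞⊞⊞????????
⊞⊞⊞⊞⊞⊞⊞⊞⊞⊞⊞⊞

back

⊞⊞⊞⊞????????
⊞⊞⊞⊞????????
⊞⊞⊞⊞????????
⊞⊞⊞⊞⊞⊞∙∙∙∙??
⊞⊞⊞⊞⊞⊞∙∙∙∙??
⊞⊞⊞⊞⊞⊞∙∙∙∙??
⊞⊞⊞⊞⊞⊞⊚∙∙∙??
⊞⊞⊞⊞⊞⊞∙∙∙∙??
⊞⊞⊞⊞⊞⊞⊞⊞⊞???
⊞⊞⊞⊞????????
⊞⊞⊞⊞⊞⊞⊞⊞⊞⊞⊞⊞
⊞⊞⊞⊞⊞⊞⊞⊞⊞⊞⊞⊞

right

⊞⊞⊞?????????
⊞⊞⊞?????????
⊞⊞⊞?????????
⊞⊞⊞⊞⊞∙∙∙∙???
⊞⊞⊞⊞⊞∙∙∙∙???
⊞⊞⊞⊞⊞∙∙∙∙???
⊞⊞⊞⊞⊞∙⊚∙∙???
⊞⊞⊞⊞⊞∙∙∙∙???
⊞⊞⊞⊞⊞⊞⊞⊞⊞???
⊞⊞⊞?????????
⊞⊞⊞⊞⊞⊞⊞⊞⊞⊞⊞⊞
⊞⊞⊞⊞⊞⊞⊞⊞⊞⊞⊞⊞

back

⊞⊞⊞?????????
⊞⊞⊞?????????
⊞⊞⊞⊞⊞∙∙∙∙???
⊞⊞⊞⊞⊞∙∙∙∙???
⊞⊞⊞⊞⊞∙∙∙∙???
⊞⊞⊞⊞⊞∙∙∙∙???
⊞⊞⊞⊞⊞∙⊚∙∙???
⊞⊞⊞⊞⊞⊞⊞⊞⊞???
⊞⊞⊞?⊞⊞⊞⊞⊞???
⊞⊞⊞⊞⊞⊞⊞⊞⊞⊞⊞⊞
⊞⊞⊞⊞⊞⊞⊞⊞⊞⊞⊞⊞
⊞⊞⊞⊞⊞⊞⊞⊞⊞⊞⊞⊞

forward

⊞⊞⊞?????????
⊞⊞⊞?????????
⊞⊞⊞?????????
⊞⊞⊞⊞⊞∙∙∙∙???
⊞⊞⊞⊞⊞∙∙∙∙???
⊞⊞⊞⊞⊞∙∙∙∙???
⊞⊞⊞⊞⊞∙⊚∙∙???
⊞⊞⊞⊞⊞∙∙∙∙???
⊞⊞⊞⊞⊞⊞⊞⊞⊞???
⊞⊞⊞?⊞⊞⊞⊞⊞???
⊞⊞⊞⊞⊞⊞⊞⊞⊞⊞⊞⊞
⊞⊞⊞⊞⊞⊞⊞⊞⊞⊞⊞⊞

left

⊞⊞⊞⊞????????
⊞⊞⊞⊞????????
⊞⊞⊞⊞????????
⊞⊞⊞⊞⊞⊞∙∙∙∙??
⊞⊞⊞⊞⊞⊞∙∙∙∙??
⊞⊞⊞⊞⊞⊞∙∙∙∙??
⊞⊞⊞⊞⊞⊞⊚∙∙∙??
⊞⊞⊞⊞⊞⊞∙∙∙∙??
⊞⊞⊞⊞⊞⊞⊞⊞⊞⊞??
⊞⊞⊞⊞?⊞⊞⊞⊞⊞??
⊞⊞⊞⊞⊞⊞⊞⊞⊞⊞⊞⊞
⊞⊞⊞⊞⊞⊞⊞⊞⊞⊞⊞⊞

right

⊞⊞⊞?????????
⊞⊞⊞?????????
⊞⊞⊞?????????
⊞⊞⊞⊞⊞∙∙∙∙???
⊞⊞⊞⊞⊞∙∙∙∙???
⊞⊞⊞⊞⊞∙∙∙∙???
⊞⊞⊞⊞⊞∙⊚∙∙???
⊞⊞⊞⊞⊞∙∙∙∙???
⊞⊞⊞⊞⊞⊞⊞⊞⊞???
⊞⊞⊞?⊞⊞⊞⊞⊞???
⊞⊞⊞⊞⊞⊞⊞⊞⊞⊞⊞⊞
⊞⊞⊞⊞⊞⊞⊞⊞⊞⊞⊞⊞

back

⊞⊞⊞?????????
⊞⊞⊞?????????
⊞⊞⊞⊞⊞∙∙∙∙???
⊞⊞⊞⊞⊞∙∙∙∙???
⊞⊞⊞⊞⊞∙∙∙∙???
⊞⊞⊞⊞⊞∙∙∙∙???
⊞⊞⊞⊞⊞∙⊚∙∙???
⊞⊞⊞⊞⊞⊞⊞⊞⊞???
⊞⊞⊞?⊞⊞⊞⊞⊞???
⊞⊞⊞⊞⊞⊞⊞⊞⊞⊞⊞⊞
⊞⊞⊞⊞⊞⊞⊞⊞⊞⊞⊞⊞
⊞⊞⊞⊞⊞⊞⊞⊞⊞⊞⊞⊞

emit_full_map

⊞⊞∙∙∙∙
⊞⊞∙∙∙∙
⊞⊞∙∙∙∙
⊞⊞∙∙∙∙
⊞⊞∙⊚∙∙
⊞⊞⊞⊞⊞⊞
?⊞⊞⊞⊞⊞

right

⊞⊞??????????
⊞⊞??????????
⊞⊞⊞⊞∙∙∙∙????
⊞⊞⊞⊞∙∙∙∙????
⊞⊞⊞⊞∙∙∙∙∙???
⊞⊞⊞⊞∙∙∙∙∙???
⊞⊞⊞⊞∙∙⊚∙∙???
⊞⊞⊞⊞⊞⊞⊞⊞⊞???
⊞⊞?⊞⊞⊞⊞⊞⊞???
⊞⊞⊞⊞⊞⊞⊞⊞⊞⊞⊞⊞
⊞⊞⊞⊞⊞⊞⊞⊞⊞⊞⊞⊞
⊞⊞⊞⊞⊞⊞⊞⊞⊞⊞⊞⊞

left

⊞⊞⊞?????????
⊞⊞⊞?????????
⊞⊞⊞⊞⊞∙∙∙∙???
⊞⊞⊞⊞⊞∙∙∙∙???
⊞⊞⊞⊞⊞∙∙∙∙∙??
⊞⊞⊞⊞⊞∙∙∙∙∙??
⊞⊞⊞⊞⊞∙⊚∙∙∙??
⊞⊞⊞⊞⊞⊞⊞⊞⊞⊞??
⊞⊞⊞?⊞⊞⊞⊞⊞⊞??
⊞⊞⊞⊞⊞⊞⊞⊞⊞⊞⊞⊞
⊞⊞⊞⊞⊞⊞⊞⊞⊞⊞⊞⊞
⊞⊞⊞⊞⊞⊞⊞⊞⊞⊞⊞⊞

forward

⊞⊞⊞?????????
⊞⊞⊞?????????
⊞⊞⊞?????????
⊞⊞⊞⊞⊞∙∙∙∙???
⊞⊞⊞⊞⊞∙∙∙∙???
⊞⊞⊞⊞⊞∙∙∙∙∙??
⊞⊞⊞⊞⊞∙⊚∙∙∙??
⊞⊞⊞⊞⊞∙∙∙∙∙??
⊞⊞⊞⊞⊞⊞⊞⊞⊞⊞??
⊞⊞⊞?⊞⊞⊞⊞⊞⊞??
⊞⊞⊞⊞⊞⊞⊞⊞⊞⊞⊞⊞
⊞⊞⊞⊞⊞⊞⊞⊞⊞⊞⊞⊞

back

⊞⊞⊞?????????
⊞⊞⊞?????????
⊞⊞⊞⊞⊞∙∙∙∙???
⊞⊞⊞⊞⊞∙∙∙∙???
⊞⊞⊞⊞⊞∙∙∙∙∙??
⊞⊞⊞⊞⊞∙∙∙∙∙??
⊞⊞⊞⊞⊞∙⊚∙∙∙??
⊞⊞⊞⊞⊞⊞⊞⊞⊞⊞??
⊞⊞⊞?⊞⊞⊞⊞⊞⊞??
⊞⊞⊞⊞⊞⊞⊞⊞⊞⊞⊞⊞
⊞⊞⊞⊞⊞⊞⊞⊞⊞⊞⊞⊞
⊞⊞⊞⊞⊞⊞⊞⊞⊞⊞⊞⊞

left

⊞⊞⊞⊞????????
⊞⊞⊞⊞????????
⊞⊞⊞⊞⊞⊞∙∙∙∙??
⊞⊞⊞⊞⊞⊞∙∙∙∙??
⊞⊞⊞⊞⊞⊞∙∙∙∙∙?
⊞⊞⊞⊞⊞⊞∙∙∙∙∙?
⊞⊞⊞⊞⊞⊞⊚∙∙∙∙?
⊞⊞⊞⊞⊞⊞⊞⊞⊞⊞⊞?
⊞⊞⊞⊞⊞⊞⊞⊞⊞⊞⊞?
⊞⊞⊞⊞⊞⊞⊞⊞⊞⊞⊞⊞
⊞⊞⊞⊞⊞⊞⊞⊞⊞⊞⊞⊞
⊞⊞⊞⊞⊞⊞⊞⊞⊞⊞⊞⊞

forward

⊞⊞⊞⊞????????
⊞⊞⊞⊞????????
⊞⊞⊞⊞????????
⊞⊞⊞⊞⊞⊞∙∙∙∙??
⊞⊞⊞⊞⊞⊞∙∙∙∙??
⊞⊞⊞⊞⊞⊞∙∙∙∙∙?
⊞⊞⊞⊞⊞⊞⊚∙∙∙∙?
⊞⊞⊞⊞⊞⊞∙∙∙∙∙?
⊞⊞⊞⊞⊞⊞⊞⊞⊞⊞⊞?
⊞⊞⊞⊞⊞⊞⊞⊞⊞⊞⊞?
⊞⊞⊞⊞⊞⊞⊞⊞⊞⊞⊞⊞
⊞⊞⊞⊞⊞⊞⊞⊞⊞⊞⊞⊞

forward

⊞⊞⊞⊞????????
⊞⊞⊞⊞????????
⊞⊞⊞⊞????????
⊞⊞⊞⊞????????
⊞⊞⊞⊞⊞⊞∙∙∙∙??
⊞⊞⊞⊞⊞⊞∙∙∙∙??
⊞⊞⊞⊞⊞⊞⊚∙∙∙∙?
⊞⊞⊞⊞⊞⊞∙∙∙∙∙?
⊞⊞⊞⊞⊞⊞∙∙∙∙∙?
⊞⊞⊞⊞⊞⊞⊞⊞⊞⊞⊞?
⊞⊞⊞⊞⊞⊞⊞⊞⊞⊞⊞?
⊞⊞⊞⊞⊞⊞⊞⊞⊞⊞⊞⊞

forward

⊞⊞⊞⊞????????
⊞⊞⊞⊞????????
⊞⊞⊞⊞????????
⊞⊞⊞⊞????????
⊞⊞⊞⊞⊞⊞⊞⊞⊞???
⊞⊞⊞⊞⊞⊞∙∙∙∙??
⊞⊞⊞⊞⊞⊞⊚∙∙∙??
⊞⊞⊞⊞⊞⊞∙∙∙∙∙?
⊞⊞⊞⊞⊞⊞∙∙∙∙∙?
⊞⊞⊞⊞⊞⊞∙∙∙∙∙?
⊞⊞⊞⊞⊞⊞⊞⊞⊞⊞⊞?
⊞⊞⊞⊞⊞⊞⊞⊞⊞⊞⊞?

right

⊞⊞⊞?????????
⊞⊞⊞?????????
⊞⊞⊞?????????
⊞⊞⊞?????????
⊞⊞⊞⊞⊞⊞⊞⊞∙???
⊞⊞⊞⊞⊞∙∙∙∙???
⊞⊞⊞⊞⊞∙⊚∙∙???
⊞⊞⊞⊞⊞∙∙∙∙∙??
⊞⊞⊞⊞⊞∙∙∙∙∙??
⊞⊞⊞⊞⊞∙∙∙∙∙??
⊞⊞⊞⊞⊞⊞⊞⊞⊞⊞??
⊞⊞⊞⊞⊞⊞⊞⊞⊞⊞??

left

⊞⊞⊞⊞????????
⊞⊞⊞⊞????????
⊞⊞⊞⊞????????
⊞⊞⊞⊞????????
⊞⊞⊞⊞⊞⊞⊞⊞⊞∙??
⊞⊞⊞⊞⊞⊞∙∙∙∙??
⊞⊞⊞⊞⊞⊞⊚∙∙∙??
⊞⊞⊞⊞⊞⊞∙∙∙∙∙?
⊞⊞⊞⊞⊞⊞∙∙∙∙∙?
⊞⊞⊞⊞⊞⊞∙∙∙∙∙?
⊞⊞⊞⊞⊞⊞⊞⊞⊞⊞⊞?
⊞⊞⊞⊞⊞⊞⊞⊞⊞⊞⊞?

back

⊞⊞⊞⊞????????
⊞⊞⊞⊞????????
⊞⊞⊞⊞????????
⊞⊞⊞⊞⊞⊞⊞⊞⊞∙??
⊞⊞⊞⊞⊞⊞∙∙∙∙??
⊞⊞⊞⊞⊞⊞∙∙∙∙??
⊞⊞⊞⊞⊞⊞⊚∙∙∙∙?
⊞⊞⊞⊞⊞⊞∙∙∙∙∙?
⊞⊞⊞⊞⊞⊞∙∙∙∙∙?
⊞⊞⊞⊞⊞⊞⊞⊞⊞⊞⊞?
⊞⊞⊞⊞⊞⊞⊞⊞⊞⊞⊞?
⊞⊞⊞⊞⊞⊞⊞⊞⊞⊞⊞⊞

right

⊞⊞⊞?????????
⊞⊞⊞?????????
⊞⊞⊞?????????
⊞⊞⊞⊞⊞⊞⊞⊞∙???
⊞⊞⊞⊞⊞∙∙∙∙???
⊞⊞⊞⊞⊞∙∙∙∙???
⊞⊞⊞⊞⊞∙⊚∙∙∙??
⊞⊞⊞⊞⊞∙∙∙∙∙??
⊞⊞⊞⊞⊞∙∙∙∙∙??
⊞⊞⊞⊞⊞⊞⊞⊞⊞⊞??
⊞⊞⊞⊞⊞⊞⊞⊞⊞⊞??
⊞⊞⊞⊞⊞⊞⊞⊞⊞⊞⊞⊞

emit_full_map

⊞⊞⊞⊞⊞∙?
⊞⊞∙∙∙∙?
⊞⊞∙∙∙∙?
⊞⊞∙⊚∙∙∙
⊞⊞∙∙∙∙∙
⊞⊞∙∙∙∙∙
⊞⊞⊞⊞⊞⊞⊞
⊞⊞⊞⊞⊞⊞⊞
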